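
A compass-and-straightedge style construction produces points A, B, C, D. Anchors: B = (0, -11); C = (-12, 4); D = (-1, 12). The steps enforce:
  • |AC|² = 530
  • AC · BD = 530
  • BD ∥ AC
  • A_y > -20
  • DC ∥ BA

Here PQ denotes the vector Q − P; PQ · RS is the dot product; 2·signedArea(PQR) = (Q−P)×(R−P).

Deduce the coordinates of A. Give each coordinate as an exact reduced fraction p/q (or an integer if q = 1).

A = (-11, -19)

1. A_x = -11  [BD ∥ AC ∩ DC ∥ BA]
2. A_y = -19  [BD ∥ AC ∩ DC ∥ BA]
   → A = (-11, -19)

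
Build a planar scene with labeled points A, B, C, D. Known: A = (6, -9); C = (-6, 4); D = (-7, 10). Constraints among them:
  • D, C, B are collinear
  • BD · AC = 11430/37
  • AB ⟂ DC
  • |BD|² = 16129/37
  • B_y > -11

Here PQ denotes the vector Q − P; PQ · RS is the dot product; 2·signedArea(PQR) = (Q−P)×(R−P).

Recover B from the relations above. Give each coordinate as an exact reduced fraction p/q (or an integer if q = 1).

B = (-132/37, -392/37)

1. B_x = -132/37  [D, C, B are collinear ∩ AB ⟂ DC]
2. B_y = -392/37  [D, C, B are collinear ∩ AB ⟂ DC]
   → B = (-132/37, -392/37)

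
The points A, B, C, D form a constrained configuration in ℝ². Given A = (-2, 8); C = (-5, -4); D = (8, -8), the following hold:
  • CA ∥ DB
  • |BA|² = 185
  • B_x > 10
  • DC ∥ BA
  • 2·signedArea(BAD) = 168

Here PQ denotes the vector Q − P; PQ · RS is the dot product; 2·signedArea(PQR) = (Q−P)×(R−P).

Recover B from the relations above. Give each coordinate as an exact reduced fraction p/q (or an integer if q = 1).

B = (11, 4)

1. B_x = 11  [DC ∥ BA ∩ CA ∥ DB]
2. B_y = 4  [DC ∥ BA ∩ CA ∥ DB]
   → B = (11, 4)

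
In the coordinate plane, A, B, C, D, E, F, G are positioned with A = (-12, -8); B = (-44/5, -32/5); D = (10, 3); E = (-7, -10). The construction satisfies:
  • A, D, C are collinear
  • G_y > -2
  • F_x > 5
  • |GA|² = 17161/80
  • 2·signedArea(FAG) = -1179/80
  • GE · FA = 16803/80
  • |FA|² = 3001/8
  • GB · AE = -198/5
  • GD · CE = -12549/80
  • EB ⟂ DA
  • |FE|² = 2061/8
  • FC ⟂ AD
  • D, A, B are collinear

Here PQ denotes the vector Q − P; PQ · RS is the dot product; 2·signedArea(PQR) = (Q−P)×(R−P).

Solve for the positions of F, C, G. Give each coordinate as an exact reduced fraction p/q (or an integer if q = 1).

C = (53/10, 13/20)
F = (23/4, -1/4)
G = (11/10, -29/20)

1. G_x = 11/10  [line -5·x + 2·y + 42/5 = 0 ∩ |GA|² = 17161/80]
2. G_y = -29/20  [line -5·x + 2·y + 42/5 = 0 ∩ |GA|² = 17161/80]
   → G = (11/10, -29/20)
3. F_x = 23/4  [2·signedArea(FAG) = -1179/80 ∩ GE · FA = 16803/80]
4. F_y = -1/4  [2·signedArea(FAG) = -1179/80 ∩ GE · FA = 16803/80]
   → F = (23/4, -1/4)
5. C_x = 53/10  [A, D, C are collinear ∩ FC ⟂ AD]
6. C_y = 13/20  [A, D, C are collinear ∩ FC ⟂ AD]
   → C = (53/10, 13/20)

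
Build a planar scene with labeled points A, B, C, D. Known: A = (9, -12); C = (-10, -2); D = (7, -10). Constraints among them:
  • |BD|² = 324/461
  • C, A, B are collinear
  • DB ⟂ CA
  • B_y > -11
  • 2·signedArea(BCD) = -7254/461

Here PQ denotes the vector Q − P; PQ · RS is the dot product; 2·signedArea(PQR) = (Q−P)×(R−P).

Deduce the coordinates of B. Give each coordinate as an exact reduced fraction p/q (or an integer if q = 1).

1. B_x = 3047/461  [C, A, B are collinear ∩ DB ⟂ CA]
2. B_y = -4952/461  [C, A, B are collinear ∩ DB ⟂ CA]
   → B = (3047/461, -4952/461)

B = (3047/461, -4952/461)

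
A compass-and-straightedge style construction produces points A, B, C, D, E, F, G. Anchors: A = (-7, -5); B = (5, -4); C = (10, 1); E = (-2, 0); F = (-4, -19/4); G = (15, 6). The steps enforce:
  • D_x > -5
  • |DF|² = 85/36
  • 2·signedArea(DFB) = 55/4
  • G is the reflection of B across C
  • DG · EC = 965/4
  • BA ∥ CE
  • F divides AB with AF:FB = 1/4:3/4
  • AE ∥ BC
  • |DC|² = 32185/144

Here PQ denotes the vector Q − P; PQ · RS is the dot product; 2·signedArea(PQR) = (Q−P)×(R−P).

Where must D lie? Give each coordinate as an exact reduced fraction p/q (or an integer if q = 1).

1. D_x = -13/3  [2·signedArea(DFB) = 55/4 ∩ DG · EC = 965/4]
2. D_y = -13/4  [2·signedArea(DFB) = 55/4 ∩ DG · EC = 965/4]
   → D = (-13/3, -13/4)

D = (-13/3, -13/4)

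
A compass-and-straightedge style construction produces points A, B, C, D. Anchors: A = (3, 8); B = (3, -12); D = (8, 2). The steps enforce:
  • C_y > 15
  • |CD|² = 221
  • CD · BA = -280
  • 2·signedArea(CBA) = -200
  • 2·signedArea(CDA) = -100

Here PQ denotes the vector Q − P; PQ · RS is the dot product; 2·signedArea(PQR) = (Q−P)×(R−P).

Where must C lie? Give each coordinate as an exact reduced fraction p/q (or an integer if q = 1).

1. C_x = 13  [2·signedArea(CBA) = -200 ∩ 2·signedArea(CDA) = -100]
2. C_y = 16  [2·signedArea(CBA) = -200 ∩ 2·signedArea(CDA) = -100]
   → C = (13, 16)

C = (13, 16)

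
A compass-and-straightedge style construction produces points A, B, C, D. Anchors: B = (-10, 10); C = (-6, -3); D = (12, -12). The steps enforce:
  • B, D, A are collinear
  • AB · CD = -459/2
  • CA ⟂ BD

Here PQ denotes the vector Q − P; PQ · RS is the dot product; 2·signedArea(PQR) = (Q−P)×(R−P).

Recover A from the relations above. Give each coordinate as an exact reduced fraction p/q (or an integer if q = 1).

1. A_x = -3/2  [B, D, A are collinear ∩ CA ⟂ BD]
2. A_y = 3/2  [B, D, A are collinear ∩ CA ⟂ BD]
   → A = (-3/2, 3/2)

A = (-3/2, 3/2)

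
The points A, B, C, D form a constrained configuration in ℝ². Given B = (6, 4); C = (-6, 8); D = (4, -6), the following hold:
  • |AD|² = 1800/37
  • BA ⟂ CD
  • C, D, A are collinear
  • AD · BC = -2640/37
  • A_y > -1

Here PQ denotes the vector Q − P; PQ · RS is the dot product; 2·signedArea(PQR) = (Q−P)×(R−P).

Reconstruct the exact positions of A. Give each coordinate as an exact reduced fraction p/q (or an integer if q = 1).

1. A_x = -2/37  [C, D, A are collinear ∩ BA ⟂ CD]
2. A_y = -12/37  [C, D, A are collinear ∩ BA ⟂ CD]
   → A = (-2/37, -12/37)

A = (-2/37, -12/37)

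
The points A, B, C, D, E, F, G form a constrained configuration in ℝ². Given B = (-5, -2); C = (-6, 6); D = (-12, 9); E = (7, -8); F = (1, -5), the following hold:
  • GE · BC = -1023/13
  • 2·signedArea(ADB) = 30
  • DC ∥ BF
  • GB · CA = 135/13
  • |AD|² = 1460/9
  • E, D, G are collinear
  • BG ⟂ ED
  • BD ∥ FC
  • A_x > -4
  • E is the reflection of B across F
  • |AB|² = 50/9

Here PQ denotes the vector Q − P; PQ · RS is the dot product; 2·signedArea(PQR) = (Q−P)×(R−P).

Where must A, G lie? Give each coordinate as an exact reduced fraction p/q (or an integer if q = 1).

1. A_x = -10/3  [line 11·x + 7·y + 39 = 0 ∩ |AD|² = 1460/9]
2. A_y = -1/3  [line 11·x + 7·y + 39 = 0 ∩ |AD|² = 1460/9]
   → A = (-10/3, -1/3)
3. G_x = -172/65  [E, D, G are collinear ∩ BG ⟂ ED]
4. G_y = 41/65  [E, D, G are collinear ∩ BG ⟂ ED]
   → G = (-172/65, 41/65)

A = (-10/3, -1/3)
G = (-172/65, 41/65)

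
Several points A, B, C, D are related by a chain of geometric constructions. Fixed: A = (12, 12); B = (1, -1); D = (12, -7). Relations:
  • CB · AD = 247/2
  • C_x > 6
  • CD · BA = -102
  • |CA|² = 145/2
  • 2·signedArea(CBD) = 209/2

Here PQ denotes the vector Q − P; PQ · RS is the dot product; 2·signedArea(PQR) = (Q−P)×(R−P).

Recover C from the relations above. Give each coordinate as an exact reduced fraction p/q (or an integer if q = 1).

1. C_x = 13/2  [CD · BA = -102 ∩ CB · AD = 247/2]
2. C_y = 11/2  [CD · BA = -102 ∩ CB · AD = 247/2]
   → C = (13/2, 11/2)

C = (13/2, 11/2)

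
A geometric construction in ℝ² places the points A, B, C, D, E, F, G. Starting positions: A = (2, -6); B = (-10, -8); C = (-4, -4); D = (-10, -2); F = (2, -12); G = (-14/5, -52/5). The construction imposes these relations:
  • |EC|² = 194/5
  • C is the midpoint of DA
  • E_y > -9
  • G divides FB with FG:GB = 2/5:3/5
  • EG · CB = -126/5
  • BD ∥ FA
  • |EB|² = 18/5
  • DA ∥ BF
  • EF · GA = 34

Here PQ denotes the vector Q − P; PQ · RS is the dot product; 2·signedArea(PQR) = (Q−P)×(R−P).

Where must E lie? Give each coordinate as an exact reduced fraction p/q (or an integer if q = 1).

E = (-41/5, -43/5)

1. E_x = -41/5  [EF · GA = 34 ∩ EG · CB = -126/5]
2. E_y = -43/5  [EF · GA = 34 ∩ EG · CB = -126/5]
   → E = (-41/5, -43/5)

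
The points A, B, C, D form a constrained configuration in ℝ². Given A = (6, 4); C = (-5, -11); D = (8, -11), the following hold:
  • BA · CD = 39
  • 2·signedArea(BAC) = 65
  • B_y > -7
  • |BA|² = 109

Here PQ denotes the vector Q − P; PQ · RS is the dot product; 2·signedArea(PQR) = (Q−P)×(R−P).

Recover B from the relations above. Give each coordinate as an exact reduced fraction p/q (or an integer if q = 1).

B = (3, -6)

1. B_x = 3  [2·signedArea(BAC) = 65 ∩ BA · CD = 39]
2. B_y = -6  [2·signedArea(BAC) = 65 ∩ BA · CD = 39]
   → B = (3, -6)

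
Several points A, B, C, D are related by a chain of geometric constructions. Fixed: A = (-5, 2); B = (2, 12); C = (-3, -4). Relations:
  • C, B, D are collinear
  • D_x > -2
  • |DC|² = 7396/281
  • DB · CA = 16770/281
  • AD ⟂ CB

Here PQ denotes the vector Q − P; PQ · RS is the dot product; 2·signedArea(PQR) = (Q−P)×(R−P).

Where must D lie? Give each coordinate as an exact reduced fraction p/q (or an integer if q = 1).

D = (-413/281, 252/281)

1. D_x = -413/281  [C, B, D are collinear ∩ AD ⟂ CB]
2. D_y = 252/281  [C, B, D are collinear ∩ AD ⟂ CB]
   → D = (-413/281, 252/281)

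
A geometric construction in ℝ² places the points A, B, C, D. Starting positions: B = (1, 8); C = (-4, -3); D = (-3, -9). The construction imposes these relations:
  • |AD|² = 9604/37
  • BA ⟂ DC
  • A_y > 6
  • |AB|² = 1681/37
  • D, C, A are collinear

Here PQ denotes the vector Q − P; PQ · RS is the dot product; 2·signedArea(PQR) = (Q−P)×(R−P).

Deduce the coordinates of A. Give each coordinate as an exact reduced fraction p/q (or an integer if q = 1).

1. A_x = -209/37  [D, C, A are collinear ∩ BA ⟂ DC]
2. A_y = 255/37  [D, C, A are collinear ∩ BA ⟂ DC]
   → A = (-209/37, 255/37)

A = (-209/37, 255/37)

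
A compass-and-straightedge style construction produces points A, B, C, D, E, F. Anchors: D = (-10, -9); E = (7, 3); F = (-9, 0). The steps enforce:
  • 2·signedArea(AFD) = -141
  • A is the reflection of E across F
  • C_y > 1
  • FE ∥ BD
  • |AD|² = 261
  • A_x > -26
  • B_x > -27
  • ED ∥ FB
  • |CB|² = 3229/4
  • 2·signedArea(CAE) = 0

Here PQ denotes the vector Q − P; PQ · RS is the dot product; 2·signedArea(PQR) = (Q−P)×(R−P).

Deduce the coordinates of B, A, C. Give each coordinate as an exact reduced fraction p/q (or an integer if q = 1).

1. B_x = -26  [FE ∥ BD ∩ ED ∥ FB]
2. B_y = -12  [FE ∥ BD ∩ ED ∥ FB]
   → B = (-26, -12)
3. A_x = -25  [A is the reflection of E across F]
4. A_y = -3  [A is the reflection of E across F]
   → A = (-25, -3)
5. C_x = -1  [line -6·x + 32·y + -54 = 0 ∩ |CB|² = 3229/4]
6. C_y = 3/2  [line -6·x + 32·y + -54 = 0 ∩ |CB|² = 3229/4]
   → C = (-1, 3/2)

A = (-25, -3)
B = (-26, -12)
C = (-1, 3/2)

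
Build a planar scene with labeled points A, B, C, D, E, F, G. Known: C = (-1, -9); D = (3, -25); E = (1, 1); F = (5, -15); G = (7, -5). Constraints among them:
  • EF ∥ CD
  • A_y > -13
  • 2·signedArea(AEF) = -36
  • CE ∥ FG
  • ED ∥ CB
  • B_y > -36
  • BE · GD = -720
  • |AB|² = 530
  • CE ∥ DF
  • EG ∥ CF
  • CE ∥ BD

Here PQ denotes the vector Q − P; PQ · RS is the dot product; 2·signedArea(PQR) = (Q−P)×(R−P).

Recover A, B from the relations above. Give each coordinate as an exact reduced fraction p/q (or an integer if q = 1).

A = (2, -12)
B = (1, -35)

1. B_x = 1  [CE ∥ BD ∩ ED ∥ CB]
2. B_y = -35  [CE ∥ BD ∩ ED ∥ CB]
   → B = (1, -35)
3. A_x = 2  [line 16·x + 4·y + 16 = 0 ∩ |AB|² = 530]
4. A_y = -12  [line 16·x + 4·y + 16 = 0 ∩ |AB|² = 530]
   → A = (2, -12)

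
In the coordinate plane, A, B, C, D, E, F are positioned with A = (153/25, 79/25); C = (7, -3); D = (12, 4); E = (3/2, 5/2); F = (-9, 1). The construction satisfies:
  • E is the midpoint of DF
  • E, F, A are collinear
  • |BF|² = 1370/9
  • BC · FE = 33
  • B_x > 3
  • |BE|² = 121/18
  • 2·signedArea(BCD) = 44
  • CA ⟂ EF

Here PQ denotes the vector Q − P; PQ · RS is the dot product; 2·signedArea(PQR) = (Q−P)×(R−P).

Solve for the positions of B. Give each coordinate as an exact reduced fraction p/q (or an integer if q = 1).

1. B_x = 10/3  [2·signedArea(BCD) = 44 ∩ BC · FE = 33]
2. B_y = 2/3  [2·signedArea(BCD) = 44 ∩ BC · FE = 33]
   → B = (10/3, 2/3)

B = (10/3, 2/3)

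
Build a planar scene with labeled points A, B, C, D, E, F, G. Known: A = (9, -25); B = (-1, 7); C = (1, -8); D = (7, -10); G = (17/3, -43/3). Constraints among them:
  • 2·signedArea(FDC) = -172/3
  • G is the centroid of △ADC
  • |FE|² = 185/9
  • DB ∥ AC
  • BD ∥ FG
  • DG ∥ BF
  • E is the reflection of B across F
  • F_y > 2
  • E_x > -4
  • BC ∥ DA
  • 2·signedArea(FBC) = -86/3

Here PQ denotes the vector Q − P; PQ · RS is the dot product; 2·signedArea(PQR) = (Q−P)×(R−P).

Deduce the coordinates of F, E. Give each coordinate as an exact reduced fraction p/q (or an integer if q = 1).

1. F_x = -7/3  [BD ∥ FG ∩ DG ∥ BF]
2. F_y = 8/3  [BD ∥ FG ∩ DG ∥ BF]
   → F = (-7/3, 8/3)
3. E_x = -11/3  [E is the reflection of B across F]
4. E_y = -5/3  [E is the reflection of B across F]
   → E = (-11/3, -5/3)

E = (-11/3, -5/3)
F = (-7/3, 8/3)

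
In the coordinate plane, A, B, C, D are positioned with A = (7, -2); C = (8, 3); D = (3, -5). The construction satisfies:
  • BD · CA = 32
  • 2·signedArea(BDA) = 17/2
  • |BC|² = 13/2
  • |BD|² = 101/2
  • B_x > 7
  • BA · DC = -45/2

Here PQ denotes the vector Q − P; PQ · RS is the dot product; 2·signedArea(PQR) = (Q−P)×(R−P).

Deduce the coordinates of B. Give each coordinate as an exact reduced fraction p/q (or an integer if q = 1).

1. B_x = 15/2  [BD · CA = 32 ∩ BA · DC = -45/2]
2. B_y = 1/2  [BD · CA = 32 ∩ BA · DC = -45/2]
   → B = (15/2, 1/2)

B = (15/2, 1/2)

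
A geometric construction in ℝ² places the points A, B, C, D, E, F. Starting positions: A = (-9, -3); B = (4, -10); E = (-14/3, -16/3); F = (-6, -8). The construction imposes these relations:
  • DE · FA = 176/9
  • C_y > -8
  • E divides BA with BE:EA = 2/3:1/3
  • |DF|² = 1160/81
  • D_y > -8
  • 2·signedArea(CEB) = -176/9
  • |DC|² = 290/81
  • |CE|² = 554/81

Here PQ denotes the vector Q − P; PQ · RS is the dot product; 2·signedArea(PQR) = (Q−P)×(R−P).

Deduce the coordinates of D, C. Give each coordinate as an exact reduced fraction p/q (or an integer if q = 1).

C = (-37/9, -71/9)
D = (-20/9, -70/9)

1. D_x = -20/9  [line 3·x + -5·y + -290/9 = 0 ∩ |DF|² = 1160/81]
2. D_y = -70/9  [line 3·x + -5·y + -290/9 = 0 ∩ |DF|² = 1160/81]
   → D = (-20/9, -70/9)
3. C_x = -37/9  [line 14/3·x + 26/3·y + 788/9 = 0 ∩ |DC|² = 290/81]
4. C_y = -71/9  [line 14/3·x + 26/3·y + 788/9 = 0 ∩ |DC|² = 290/81]
   → C = (-37/9, -71/9)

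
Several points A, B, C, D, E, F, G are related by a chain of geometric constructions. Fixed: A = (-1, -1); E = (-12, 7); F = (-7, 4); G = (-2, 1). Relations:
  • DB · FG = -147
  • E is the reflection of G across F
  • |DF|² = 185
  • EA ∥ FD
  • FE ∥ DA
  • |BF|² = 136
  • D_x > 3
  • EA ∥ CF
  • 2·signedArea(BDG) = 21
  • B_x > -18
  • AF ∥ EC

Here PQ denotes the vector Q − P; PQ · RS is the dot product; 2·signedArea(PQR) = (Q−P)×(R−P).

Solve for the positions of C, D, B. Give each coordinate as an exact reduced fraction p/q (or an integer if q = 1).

1. C_x = -18  [EA ∥ CF ∩ AF ∥ EC]
2. C_y = 12  [EA ∥ CF ∩ AF ∥ EC]
   → C = (-18, 12)
3. D_x = 4  [FE ∥ DA ∩ EA ∥ FD]
4. D_y = -4  [FE ∥ DA ∩ EA ∥ FD]
   → D = (4, -4)
5. B_x = -17  [2·signedArea(BDG) = 21 ∩ DB · FG = -147]
6. B_y = 10  [2·signedArea(BDG) = 21 ∩ DB · FG = -147]
   → B = (-17, 10)

B = (-17, 10)
C = (-18, 12)
D = (4, -4)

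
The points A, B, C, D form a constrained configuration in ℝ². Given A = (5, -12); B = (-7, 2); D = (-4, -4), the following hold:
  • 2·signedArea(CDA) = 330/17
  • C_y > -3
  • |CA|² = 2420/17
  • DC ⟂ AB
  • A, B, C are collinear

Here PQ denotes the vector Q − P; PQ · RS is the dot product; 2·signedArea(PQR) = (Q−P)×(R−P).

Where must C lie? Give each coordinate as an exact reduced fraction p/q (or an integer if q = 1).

1. C_x = -47/17  [A, B, C are collinear ∩ DC ⟂ AB]
2. C_y = -50/17  [A, B, C are collinear ∩ DC ⟂ AB]
   → C = (-47/17, -50/17)

C = (-47/17, -50/17)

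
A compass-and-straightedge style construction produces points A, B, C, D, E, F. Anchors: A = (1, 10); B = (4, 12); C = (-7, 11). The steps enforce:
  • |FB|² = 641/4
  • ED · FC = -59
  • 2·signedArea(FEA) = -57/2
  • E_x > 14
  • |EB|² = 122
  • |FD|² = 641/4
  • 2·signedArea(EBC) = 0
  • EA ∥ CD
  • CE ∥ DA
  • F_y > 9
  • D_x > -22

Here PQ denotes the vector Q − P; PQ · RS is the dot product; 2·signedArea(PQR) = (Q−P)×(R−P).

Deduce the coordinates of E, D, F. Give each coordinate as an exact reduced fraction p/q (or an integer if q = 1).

D = (-21, 8)
E = (15, 13)
F = (-17/2, 10)

1. E_x = 15  [line 1·x + -11·y + 128 = 0 ∩ |EB|² = 122]
2. E_y = 13  [line 1·x + -11·y + 128 = 0 ∩ |EB|² = 122]
   → E = (15, 13)
3. D_x = -21  [CE ∥ DA ∩ EA ∥ CD]
4. D_y = 8  [CE ∥ DA ∩ EA ∥ CD]
   → D = (-21, 8)
5. F_x = -17/2  [2·signedArea(FEA) = -57/2 ∩ ED · FC = -59]
6. F_y = 10  [2·signedArea(FEA) = -57/2 ∩ ED · FC = -59]
   → F = (-17/2, 10)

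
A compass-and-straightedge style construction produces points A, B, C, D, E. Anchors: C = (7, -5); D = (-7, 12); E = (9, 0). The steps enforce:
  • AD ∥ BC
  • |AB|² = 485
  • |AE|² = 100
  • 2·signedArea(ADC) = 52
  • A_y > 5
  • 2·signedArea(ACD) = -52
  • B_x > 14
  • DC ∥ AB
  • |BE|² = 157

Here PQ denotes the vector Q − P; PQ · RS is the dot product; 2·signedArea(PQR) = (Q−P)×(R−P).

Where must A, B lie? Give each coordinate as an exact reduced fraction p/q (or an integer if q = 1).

A = (1, 6)
B = (15, -11)

1. A_x = 1  [line 17·x + 14·y + -101 = 0 ∩ |AE|² = 100]
2. A_y = 6  [line 17·x + 14·y + -101 = 0 ∩ |AE|² = 100]
   → A = (1, 6)
3. B_x = 15  [AD ∥ BC ∩ DC ∥ AB]
4. B_y = -11  [AD ∥ BC ∩ DC ∥ AB]
   → B = (15, -11)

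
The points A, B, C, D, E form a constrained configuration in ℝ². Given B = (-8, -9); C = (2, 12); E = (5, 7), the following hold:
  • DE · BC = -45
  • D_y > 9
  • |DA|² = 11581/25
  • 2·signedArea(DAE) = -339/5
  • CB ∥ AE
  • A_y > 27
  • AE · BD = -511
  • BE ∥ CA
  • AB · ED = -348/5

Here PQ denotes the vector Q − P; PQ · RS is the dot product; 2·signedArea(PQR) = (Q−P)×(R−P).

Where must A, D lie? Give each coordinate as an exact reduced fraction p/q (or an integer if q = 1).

1. A_x = 15  [CB ∥ AE ∩ BE ∥ CA]
2. A_y = 28  [CB ∥ AE ∩ BE ∥ CA]
   → A = (15, 28)
3. D_x = 16/5  [DE · BC = -45 ∩ AB · ED = -348/5]
4. D_y = 10  [DE · BC = -45 ∩ AB · ED = -348/5]
   → D = (16/5, 10)

A = (15, 28)
D = (16/5, 10)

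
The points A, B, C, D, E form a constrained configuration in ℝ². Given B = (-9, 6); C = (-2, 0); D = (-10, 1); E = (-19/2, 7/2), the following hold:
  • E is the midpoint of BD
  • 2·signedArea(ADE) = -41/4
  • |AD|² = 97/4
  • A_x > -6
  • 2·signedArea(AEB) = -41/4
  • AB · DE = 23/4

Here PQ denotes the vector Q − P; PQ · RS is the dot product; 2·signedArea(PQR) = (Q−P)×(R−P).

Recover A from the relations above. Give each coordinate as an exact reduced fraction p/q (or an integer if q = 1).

1. A_x = -11/2  [2·signedArea(ADE) = -41/4 ∩ AB · DE = 23/4]
2. A_y = 3  [2·signedArea(ADE) = -41/4 ∩ AB · DE = 23/4]
   → A = (-11/2, 3)

A = (-11/2, 3)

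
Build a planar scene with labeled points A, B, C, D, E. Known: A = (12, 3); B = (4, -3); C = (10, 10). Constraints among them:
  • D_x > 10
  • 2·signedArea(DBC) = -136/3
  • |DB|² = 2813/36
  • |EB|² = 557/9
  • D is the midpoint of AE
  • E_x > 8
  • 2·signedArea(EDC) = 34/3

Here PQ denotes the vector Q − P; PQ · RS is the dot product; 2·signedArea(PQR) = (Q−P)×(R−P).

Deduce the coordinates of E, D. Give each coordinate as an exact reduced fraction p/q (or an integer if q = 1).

D = (31/3, 19/6)
E = (26/3, 10/3)

1. D_x = 31/3  [line -13·x + 6·y + 346/3 = 0 ∩ |DB|² = 2813/36]
2. D_y = 19/6  [line -13·x + 6·y + 346/3 = 0 ∩ |DB|² = 2813/36]
   → D = (31/3, 19/6)
3. E_x = 26/3  [2·signedArea(EDC) = 34/3 ∩ D is the midpoint of AE]
4. E_y = 10/3  [2·signedArea(EDC) = 34/3 ∩ D is the midpoint of AE]
   → E = (26/3, 10/3)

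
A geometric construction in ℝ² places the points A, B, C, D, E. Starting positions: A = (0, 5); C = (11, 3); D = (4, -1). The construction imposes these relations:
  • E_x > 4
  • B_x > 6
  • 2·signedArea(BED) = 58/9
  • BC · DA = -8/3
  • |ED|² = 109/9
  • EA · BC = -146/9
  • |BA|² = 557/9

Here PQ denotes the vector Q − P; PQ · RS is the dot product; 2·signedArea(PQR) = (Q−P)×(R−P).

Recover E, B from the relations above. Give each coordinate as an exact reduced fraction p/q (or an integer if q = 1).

1. B_x = 19/3  [line 4·x + -6·y + -70/3 = 0 ∩ |BA|² = 557/9]
2. B_y = 1/3  [line 4·x + -6·y + -70/3 = 0 ∩ |BA|² = 557/9]
   → B = (19/3, 1/3)
3. E_x = 5  [EA · BC = -146/9 ∩ 2·signedArea(BED) = 58/9]
4. E_y = 7/3  [EA · BC = -146/9 ∩ 2·signedArea(BED) = 58/9]
   → E = (5, 7/3)

B = (19/3, 1/3)
E = (5, 7/3)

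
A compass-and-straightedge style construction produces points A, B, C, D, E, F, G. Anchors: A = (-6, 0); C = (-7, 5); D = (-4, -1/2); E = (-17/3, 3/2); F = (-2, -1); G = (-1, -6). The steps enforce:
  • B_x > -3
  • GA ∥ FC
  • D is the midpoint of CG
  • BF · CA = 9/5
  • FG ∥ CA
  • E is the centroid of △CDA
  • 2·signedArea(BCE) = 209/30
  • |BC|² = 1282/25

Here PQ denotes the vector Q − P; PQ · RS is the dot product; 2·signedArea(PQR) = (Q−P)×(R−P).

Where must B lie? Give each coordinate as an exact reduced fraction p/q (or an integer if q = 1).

1. B_x = -14/5  [BF · CA = 9/5 ∩ 2·signedArea(BCE) = 209/30]
2. B_y = -4/5  [BF · CA = 9/5 ∩ 2·signedArea(BCE) = 209/30]
   → B = (-14/5, -4/5)

B = (-14/5, -4/5)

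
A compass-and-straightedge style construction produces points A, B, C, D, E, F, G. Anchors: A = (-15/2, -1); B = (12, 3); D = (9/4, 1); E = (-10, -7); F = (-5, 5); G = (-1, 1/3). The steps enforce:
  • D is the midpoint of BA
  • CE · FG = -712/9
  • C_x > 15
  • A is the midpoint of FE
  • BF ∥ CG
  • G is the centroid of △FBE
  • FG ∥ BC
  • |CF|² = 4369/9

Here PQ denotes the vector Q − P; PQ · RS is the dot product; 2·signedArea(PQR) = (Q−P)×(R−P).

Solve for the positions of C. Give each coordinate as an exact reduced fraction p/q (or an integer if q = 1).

1. C_x = 16  [BF ∥ CG ∩ FG ∥ BC]
2. C_y = -5/3  [BF ∥ CG ∩ FG ∥ BC]
   → C = (16, -5/3)

C = (16, -5/3)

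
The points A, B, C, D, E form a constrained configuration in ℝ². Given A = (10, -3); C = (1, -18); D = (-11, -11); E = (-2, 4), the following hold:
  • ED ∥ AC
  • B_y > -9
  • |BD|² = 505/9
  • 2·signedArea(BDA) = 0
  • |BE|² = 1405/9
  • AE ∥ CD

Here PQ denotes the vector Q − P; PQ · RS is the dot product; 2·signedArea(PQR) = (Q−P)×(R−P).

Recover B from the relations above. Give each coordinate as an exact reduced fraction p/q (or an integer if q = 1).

B = (-4, -25/3)

1. B_x = -4  [line -8·x + 21·y + 143 = 0 ∩ |BD|² = 505/9]
2. B_y = -25/3  [line -8·x + 21·y + 143 = 0 ∩ |BD|² = 505/9]
   → B = (-4, -25/3)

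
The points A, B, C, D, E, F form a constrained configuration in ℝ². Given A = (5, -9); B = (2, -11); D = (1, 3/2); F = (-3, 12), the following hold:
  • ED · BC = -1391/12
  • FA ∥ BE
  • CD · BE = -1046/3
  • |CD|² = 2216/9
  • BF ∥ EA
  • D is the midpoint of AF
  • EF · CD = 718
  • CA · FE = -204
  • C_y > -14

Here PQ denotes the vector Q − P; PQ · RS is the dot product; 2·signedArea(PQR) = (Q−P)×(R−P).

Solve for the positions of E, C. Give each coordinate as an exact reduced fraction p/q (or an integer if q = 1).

1. E_x = 10  [BF ∥ EA ∩ FA ∥ BE]
2. E_y = -32  [BF ∥ EA ∩ FA ∥ BE]
   → E = (10, -32)
3. C_x = 13/3  [CA · FE = -204 ∩ ED · BC = -1391/12]
4. C_y = -83/6  [CA · FE = -204 ∩ ED · BC = -1391/12]
   → C = (13/3, -83/6)

C = (13/3, -83/6)
E = (10, -32)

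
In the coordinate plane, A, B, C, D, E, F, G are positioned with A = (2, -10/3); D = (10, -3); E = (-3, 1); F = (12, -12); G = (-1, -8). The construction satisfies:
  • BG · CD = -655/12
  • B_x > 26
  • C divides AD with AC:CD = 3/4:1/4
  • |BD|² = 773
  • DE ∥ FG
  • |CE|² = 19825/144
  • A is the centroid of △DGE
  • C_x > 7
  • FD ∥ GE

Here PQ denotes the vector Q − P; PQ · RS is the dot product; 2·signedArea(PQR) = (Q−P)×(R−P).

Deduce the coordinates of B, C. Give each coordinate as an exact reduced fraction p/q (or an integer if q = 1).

1. C_x = 8  [C divides AD with AC:CD = 3/4:1/4]
2. C_y = -37/12  [C divides AD with AC:CD = 3/4:1/4]
   → C = (8, -37/12)
3. B_x = 27  [line -2·x + -1/12·y + 623/12 = 0 ∩ |BD|² = 773]
4. B_y = -25  [line -2·x + -1/12·y + 623/12 = 0 ∩ |BD|² = 773]
   → B = (27, -25)

B = (27, -25)
C = (8, -37/12)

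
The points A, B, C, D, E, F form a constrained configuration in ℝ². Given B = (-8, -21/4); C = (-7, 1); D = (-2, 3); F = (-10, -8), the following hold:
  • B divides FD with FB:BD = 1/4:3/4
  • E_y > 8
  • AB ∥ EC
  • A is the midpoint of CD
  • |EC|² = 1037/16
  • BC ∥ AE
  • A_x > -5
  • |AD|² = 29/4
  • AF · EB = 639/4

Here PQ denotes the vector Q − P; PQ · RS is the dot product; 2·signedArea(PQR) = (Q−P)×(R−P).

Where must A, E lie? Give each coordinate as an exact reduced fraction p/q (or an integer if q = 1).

1. A_x = -9/2  [A is the midpoint of CD]
2. A_y = 2  [A is the midpoint of CD]
   → A = (-9/2, 2)
3. E_x = -7/2  [AB ∥ EC ∩ BC ∥ AE]
4. E_y = 33/4  [AB ∥ EC ∩ BC ∥ AE]
   → E = (-7/2, 33/4)

A = (-9/2, 2)
E = (-7/2, 33/4)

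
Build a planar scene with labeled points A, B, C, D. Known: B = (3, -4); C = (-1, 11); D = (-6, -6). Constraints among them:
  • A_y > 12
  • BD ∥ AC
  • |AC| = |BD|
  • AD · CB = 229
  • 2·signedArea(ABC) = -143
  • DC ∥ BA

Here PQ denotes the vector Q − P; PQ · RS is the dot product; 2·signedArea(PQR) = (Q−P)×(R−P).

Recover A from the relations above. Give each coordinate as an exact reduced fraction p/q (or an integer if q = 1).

1. A_x = 8  [BD ∥ AC ∩ DC ∥ BA]
2. A_y = 13  [BD ∥ AC ∩ DC ∥ BA]
   → A = (8, 13)

A = (8, 13)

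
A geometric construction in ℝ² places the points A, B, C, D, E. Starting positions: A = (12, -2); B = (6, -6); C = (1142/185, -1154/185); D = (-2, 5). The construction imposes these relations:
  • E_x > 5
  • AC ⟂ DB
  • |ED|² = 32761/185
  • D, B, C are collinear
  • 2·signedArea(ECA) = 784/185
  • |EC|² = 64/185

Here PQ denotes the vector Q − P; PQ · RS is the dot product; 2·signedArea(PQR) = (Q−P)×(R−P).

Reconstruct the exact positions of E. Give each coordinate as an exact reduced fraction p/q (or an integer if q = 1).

1. E_x = 1078/185  [line -784/185·x + 1078/185·y + 2156/37 = 0 ∩ |EC|² = 64/185]
2. E_y = -1066/185  [line -784/185·x + 1078/185·y + 2156/37 = 0 ∩ |EC|² = 64/185]
   → E = (1078/185, -1066/185)

E = (1078/185, -1066/185)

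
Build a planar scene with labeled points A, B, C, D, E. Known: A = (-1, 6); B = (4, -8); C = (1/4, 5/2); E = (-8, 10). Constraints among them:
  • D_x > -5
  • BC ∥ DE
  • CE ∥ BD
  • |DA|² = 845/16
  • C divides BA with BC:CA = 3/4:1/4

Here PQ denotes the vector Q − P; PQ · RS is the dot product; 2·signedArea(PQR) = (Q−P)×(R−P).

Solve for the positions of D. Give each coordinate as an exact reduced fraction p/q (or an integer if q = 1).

1. D_x = -17/4  [BC ∥ DE ∩ CE ∥ BD]
2. D_y = -1/2  [BC ∥ DE ∩ CE ∥ BD]
   → D = (-17/4, -1/2)

D = (-17/4, -1/2)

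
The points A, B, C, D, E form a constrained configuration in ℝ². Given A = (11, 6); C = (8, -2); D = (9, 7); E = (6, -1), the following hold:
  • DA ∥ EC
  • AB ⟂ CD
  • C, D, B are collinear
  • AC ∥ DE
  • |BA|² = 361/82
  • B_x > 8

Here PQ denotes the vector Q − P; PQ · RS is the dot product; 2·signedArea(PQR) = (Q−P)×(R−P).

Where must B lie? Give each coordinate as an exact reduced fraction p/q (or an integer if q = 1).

1. B_x = 731/82  [C, D, B are collinear ∩ AB ⟂ CD]
2. B_y = 511/82  [C, D, B are collinear ∩ AB ⟂ CD]
   → B = (731/82, 511/82)

B = (731/82, 511/82)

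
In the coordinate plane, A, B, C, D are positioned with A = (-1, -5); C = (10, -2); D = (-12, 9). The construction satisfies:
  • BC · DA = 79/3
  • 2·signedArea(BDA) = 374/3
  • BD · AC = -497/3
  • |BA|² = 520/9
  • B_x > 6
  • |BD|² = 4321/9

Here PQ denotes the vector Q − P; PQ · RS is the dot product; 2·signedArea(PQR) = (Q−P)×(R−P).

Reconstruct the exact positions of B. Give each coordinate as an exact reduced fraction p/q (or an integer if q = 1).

1. B_x = 19/3  [2·signedArea(BDA) = 374/3 ∩ BD · AC = -497/3]
2. B_y = -3  [2·signedArea(BDA) = 374/3 ∩ BD · AC = -497/3]
   → B = (19/3, -3)

B = (19/3, -3)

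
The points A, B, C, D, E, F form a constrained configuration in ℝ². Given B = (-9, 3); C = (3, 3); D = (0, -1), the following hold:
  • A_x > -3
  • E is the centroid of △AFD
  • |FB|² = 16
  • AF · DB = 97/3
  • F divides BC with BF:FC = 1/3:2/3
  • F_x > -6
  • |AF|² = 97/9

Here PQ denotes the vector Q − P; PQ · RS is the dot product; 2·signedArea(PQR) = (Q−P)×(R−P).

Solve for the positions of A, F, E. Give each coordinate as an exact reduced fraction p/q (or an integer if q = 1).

1. F_x = -5  [F divides BC with BF:FC = 1/3:2/3]
2. F_y = 3  [F divides BC with BF:FC = 1/3:2/3]
   → F = (-5, 3)
3. A_x = -2  [line 9·x + -4·y + 74/3 = 0 ∩ |AF|² = 97/9]
4. A_y = 5/3  [line 9·x + -4·y + 74/3 = 0 ∩ |AF|² = 97/9]
   → A = (-2, 5/3)
5. E_x = -7/3  [E is the centroid of △AFD]
6. E_y = 11/9  [E is the centroid of △AFD]
   → E = (-7/3, 11/9)

A = (-2, 5/3)
E = (-7/3, 11/9)
F = (-5, 3)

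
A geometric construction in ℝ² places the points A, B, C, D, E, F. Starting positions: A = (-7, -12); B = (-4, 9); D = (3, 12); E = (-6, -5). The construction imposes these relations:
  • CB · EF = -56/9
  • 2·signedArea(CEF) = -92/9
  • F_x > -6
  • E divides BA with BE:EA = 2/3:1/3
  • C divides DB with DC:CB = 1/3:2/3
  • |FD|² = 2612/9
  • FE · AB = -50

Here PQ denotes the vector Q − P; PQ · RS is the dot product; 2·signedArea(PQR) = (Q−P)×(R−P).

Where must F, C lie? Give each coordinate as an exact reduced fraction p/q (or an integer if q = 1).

C = (2/3, 11)
F = (-17/3, -8/3)

1. C_x = 2/3  [C divides DB with DC:CB = 1/3:2/3]
2. C_y = 11  [C divides DB with DC:CB = 1/3:2/3]
   → C = (2/3, 11)
3. F_x = -17/3  [FE · AB = -50 ∩ 2·signedArea(CEF) = -92/9]
4. F_y = -8/3  [FE · AB = -50 ∩ 2·signedArea(CEF) = -92/9]
   → F = (-17/3, -8/3)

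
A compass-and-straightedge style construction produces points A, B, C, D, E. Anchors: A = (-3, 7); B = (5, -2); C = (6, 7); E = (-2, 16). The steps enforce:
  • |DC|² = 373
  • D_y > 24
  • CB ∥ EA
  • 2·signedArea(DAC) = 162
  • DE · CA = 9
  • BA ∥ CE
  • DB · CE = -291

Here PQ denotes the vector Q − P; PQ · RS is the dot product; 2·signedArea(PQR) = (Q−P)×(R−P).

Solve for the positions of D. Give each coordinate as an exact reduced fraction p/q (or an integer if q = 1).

1. D_x = -1  [DE · CA = 9 ∩ 2·signedArea(DAC) = 162]
2. D_y = 25  [DE · CA = 9 ∩ 2·signedArea(DAC) = 162]
   → D = (-1, 25)

D = (-1, 25)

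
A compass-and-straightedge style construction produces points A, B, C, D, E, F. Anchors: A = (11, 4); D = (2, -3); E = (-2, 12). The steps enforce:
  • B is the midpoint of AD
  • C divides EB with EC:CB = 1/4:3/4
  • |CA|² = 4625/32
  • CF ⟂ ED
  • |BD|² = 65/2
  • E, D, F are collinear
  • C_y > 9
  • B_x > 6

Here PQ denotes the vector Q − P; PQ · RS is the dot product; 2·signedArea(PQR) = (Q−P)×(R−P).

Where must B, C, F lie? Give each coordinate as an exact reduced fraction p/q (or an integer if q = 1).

1. B_x = 13/2  [B is the midpoint of AD]
2. B_y = 1/2  [B is the midpoint of AD]
   → B = (13/2, 1/2)
3. C_x = 1/8  [C divides EB with EC:CB = 1/4:3/4]
4. C_y = 73/8  [C divides EB with EC:CB = 1/4:3/4]
   → C = (1/8, 73/8)
5. F_x = -551/482  [E, D, F are collinear ∩ CF ⟂ ED]
6. F_y = 16941/1928  [E, D, F are collinear ∩ CF ⟂ ED]
   → F = (-551/482, 16941/1928)

B = (13/2, 1/2)
C = (1/8, 73/8)
F = (-551/482, 16941/1928)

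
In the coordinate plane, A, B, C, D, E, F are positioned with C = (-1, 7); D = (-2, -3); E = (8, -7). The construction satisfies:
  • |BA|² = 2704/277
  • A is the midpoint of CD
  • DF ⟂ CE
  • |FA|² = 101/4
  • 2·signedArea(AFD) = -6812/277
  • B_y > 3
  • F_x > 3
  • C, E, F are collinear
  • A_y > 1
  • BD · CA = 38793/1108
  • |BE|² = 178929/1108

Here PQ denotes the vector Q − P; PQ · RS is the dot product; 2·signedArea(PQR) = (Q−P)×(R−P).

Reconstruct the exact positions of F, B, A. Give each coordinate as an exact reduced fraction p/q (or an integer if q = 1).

1. F_x = 902/277  [C, E, F are collinear ∩ DF ⟂ CE]
2. F_y = 105/277  [C, E, F are collinear ∩ DF ⟂ CE]
   → F = (902/277, 105/277)
3. A_x = -3/2  [A is the midpoint of CD]
4. A_y = 2  [A is the midpoint of CD]
   → A = (-3/2, 2)
5. B_x = 625/554  [line 1/2·x + 5·y + -21065/1108 = 0 ∩ |BE|² = 178929/1108]
6. B_y = 1022/277  [line 1/2·x + 5·y + -21065/1108 = 0 ∩ |BE|² = 178929/1108]
   → B = (625/554, 1022/277)

A = (-3/2, 2)
B = (625/554, 1022/277)
F = (902/277, 105/277)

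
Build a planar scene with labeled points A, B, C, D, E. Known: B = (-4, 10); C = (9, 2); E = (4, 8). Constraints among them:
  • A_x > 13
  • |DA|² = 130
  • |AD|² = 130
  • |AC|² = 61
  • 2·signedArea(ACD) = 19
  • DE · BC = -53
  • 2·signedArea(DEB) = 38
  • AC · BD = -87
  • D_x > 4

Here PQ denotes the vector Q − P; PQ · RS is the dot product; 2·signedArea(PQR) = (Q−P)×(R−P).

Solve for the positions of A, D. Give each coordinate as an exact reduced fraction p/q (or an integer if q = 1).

A = (14, -4)
D = (5, 3)

1. D_x = 5  [DE · BC = -53 ∩ 2·signedArea(DEB) = 38]
2. D_y = 3  [DE · BC = -53 ∩ 2·signedArea(DEB) = 38]
   → D = (5, 3)
3. A_x = 14  [AC · BD = -87 ∩ 2·signedArea(ACD) = 19]
4. A_y = -4  [AC · BD = -87 ∩ 2·signedArea(ACD) = 19]
   → A = (14, -4)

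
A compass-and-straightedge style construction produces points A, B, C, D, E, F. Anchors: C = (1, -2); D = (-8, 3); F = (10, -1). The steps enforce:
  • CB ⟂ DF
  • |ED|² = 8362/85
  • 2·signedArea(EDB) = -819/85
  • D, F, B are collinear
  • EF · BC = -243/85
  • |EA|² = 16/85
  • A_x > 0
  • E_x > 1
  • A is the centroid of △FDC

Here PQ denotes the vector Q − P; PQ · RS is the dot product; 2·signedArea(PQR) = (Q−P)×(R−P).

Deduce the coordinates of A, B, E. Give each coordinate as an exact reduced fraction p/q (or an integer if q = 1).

A = (1, 0)
B = (139/85, 73/85)
E = (121/85, -8/85)

1. A_x = 1  [A is the centroid of △FDC]
2. A_y = 0  [A is the centroid of △FDC]
   → A = (1, 0)
3. B_x = 139/85  [D, F, B are collinear ∩ CB ⟂ DF]
4. B_y = 73/85  [D, F, B are collinear ∩ CB ⟂ DF]
   → B = (139/85, 73/85)
5. E_x = 121/85  [line 54/85·x + 243/85·y + -54/85 = 0 ∩ |ED|² = 8362/85]
6. E_y = -8/85  [line 54/85·x + 243/85·y + -54/85 = 0 ∩ |ED|² = 8362/85]
   → E = (121/85, -8/85)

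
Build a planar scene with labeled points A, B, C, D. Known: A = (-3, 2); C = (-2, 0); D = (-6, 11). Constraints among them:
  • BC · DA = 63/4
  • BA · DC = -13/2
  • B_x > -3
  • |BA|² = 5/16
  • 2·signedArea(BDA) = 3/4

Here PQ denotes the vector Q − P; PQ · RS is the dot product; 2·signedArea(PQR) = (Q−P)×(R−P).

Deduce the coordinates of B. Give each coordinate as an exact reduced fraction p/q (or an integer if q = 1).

1. B_x = -11/4  [BA · DC = -13/2 ∩ BC · DA = 63/4]
2. B_y = 3/2  [BA · DC = -13/2 ∩ BC · DA = 63/4]
   → B = (-11/4, 3/2)

B = (-11/4, 3/2)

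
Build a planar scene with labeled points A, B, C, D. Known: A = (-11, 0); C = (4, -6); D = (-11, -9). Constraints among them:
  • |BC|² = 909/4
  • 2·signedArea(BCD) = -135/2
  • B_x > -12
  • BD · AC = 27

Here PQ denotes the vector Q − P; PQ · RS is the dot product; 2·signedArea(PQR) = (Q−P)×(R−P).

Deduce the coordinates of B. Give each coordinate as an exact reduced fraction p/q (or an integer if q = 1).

B = (-11, -9/2)

1. B_x = -11  [2·signedArea(BCD) = -135/2 ∩ BD · AC = 27]
2. B_y = -9/2  [2·signedArea(BCD) = -135/2 ∩ BD · AC = 27]
   → B = (-11, -9/2)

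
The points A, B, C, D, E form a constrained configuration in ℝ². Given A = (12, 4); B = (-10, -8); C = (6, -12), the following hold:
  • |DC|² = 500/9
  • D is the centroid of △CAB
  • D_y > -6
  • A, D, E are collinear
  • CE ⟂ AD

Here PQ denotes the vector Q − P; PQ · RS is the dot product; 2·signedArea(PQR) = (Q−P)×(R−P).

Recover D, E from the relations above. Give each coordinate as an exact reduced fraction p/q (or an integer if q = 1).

1. D_x = 8/3  [D is the centroid of △CAB]
2. D_y = -16/3  [D is the centroid of △CAB]
   → D = (8/3, -16/3)
3. E_x = 1  [A, D, E are collinear ∩ CE ⟂ AD]
4. E_y = -7  [A, D, E are collinear ∩ CE ⟂ AD]
   → E = (1, -7)

D = (8/3, -16/3)
E = (1, -7)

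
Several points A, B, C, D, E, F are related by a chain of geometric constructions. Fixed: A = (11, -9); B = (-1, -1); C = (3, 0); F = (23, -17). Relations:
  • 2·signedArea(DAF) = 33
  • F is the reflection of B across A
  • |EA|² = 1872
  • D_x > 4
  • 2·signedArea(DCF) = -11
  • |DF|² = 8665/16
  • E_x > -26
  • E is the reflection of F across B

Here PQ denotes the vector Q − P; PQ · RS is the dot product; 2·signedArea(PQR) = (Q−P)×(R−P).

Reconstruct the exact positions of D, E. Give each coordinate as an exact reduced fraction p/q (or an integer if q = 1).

D = (5, -9/4)
E = (-25, 15)

1. D_x = 5  [2·signedArea(DCF) = -11 ∩ 2·signedArea(DAF) = 33]
2. D_y = -9/4  [2·signedArea(DCF) = -11 ∩ 2·signedArea(DAF) = 33]
   → D = (5, -9/4)
3. E_x = -25  [E is the reflection of F across B]
4. E_y = 15  [E is the reflection of F across B]
   → E = (-25, 15)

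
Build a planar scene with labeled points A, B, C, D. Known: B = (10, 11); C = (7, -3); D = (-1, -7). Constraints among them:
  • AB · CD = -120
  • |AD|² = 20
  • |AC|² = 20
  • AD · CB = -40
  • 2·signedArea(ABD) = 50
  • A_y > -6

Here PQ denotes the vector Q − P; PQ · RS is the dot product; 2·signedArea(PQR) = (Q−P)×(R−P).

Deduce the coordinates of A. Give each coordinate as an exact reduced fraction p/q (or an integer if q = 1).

1. A_x = 3  [AD · CB = -40 ∩ 2·signedArea(ABD) = 50]
2. A_y = -5  [AD · CB = -40 ∩ 2·signedArea(ABD) = 50]
   → A = (3, -5)

A = (3, -5)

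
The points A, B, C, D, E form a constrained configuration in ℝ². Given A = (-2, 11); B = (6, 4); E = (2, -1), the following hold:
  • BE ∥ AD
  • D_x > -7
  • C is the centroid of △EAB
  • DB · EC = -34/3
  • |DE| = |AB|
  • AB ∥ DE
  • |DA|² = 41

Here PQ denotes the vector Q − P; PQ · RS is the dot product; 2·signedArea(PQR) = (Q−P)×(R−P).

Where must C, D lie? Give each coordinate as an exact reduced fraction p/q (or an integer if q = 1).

C = (2, 14/3)
D = (-6, 6)

1. C_x = 2  [C is the centroid of △EAB]
2. C_y = 14/3  [C is the centroid of △EAB]
   → C = (2, 14/3)
3. D_x = -6  [AB ∥ DE ∩ BE ∥ AD]
4. D_y = 6  [AB ∥ DE ∩ BE ∥ AD]
   → D = (-6, 6)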